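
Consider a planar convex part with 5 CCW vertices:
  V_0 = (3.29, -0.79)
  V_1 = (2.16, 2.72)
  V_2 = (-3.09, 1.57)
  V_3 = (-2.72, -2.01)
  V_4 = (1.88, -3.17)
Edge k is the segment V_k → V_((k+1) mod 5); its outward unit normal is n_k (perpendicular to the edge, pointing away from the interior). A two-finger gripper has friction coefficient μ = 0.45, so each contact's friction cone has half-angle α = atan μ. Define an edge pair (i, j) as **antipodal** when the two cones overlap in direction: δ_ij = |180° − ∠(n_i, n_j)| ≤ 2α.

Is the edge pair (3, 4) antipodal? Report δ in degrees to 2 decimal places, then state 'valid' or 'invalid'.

α = atan 0.45 = 24.23°;  2α = 48.46°
edge 3: e_3 = (+4.60, -1.16);  n_3 = (-0.2445, -0.9696)
edge 4: e_4 = (+1.41, +2.38);  n_4 = (+0.8604, -0.5097)
∠(n_3, n_4) = 73.51°
δ = |180° − 73.51°| = 106.49°
106.49° > 2α = 48.46°  →  invalid

δ = 106.49°, invalid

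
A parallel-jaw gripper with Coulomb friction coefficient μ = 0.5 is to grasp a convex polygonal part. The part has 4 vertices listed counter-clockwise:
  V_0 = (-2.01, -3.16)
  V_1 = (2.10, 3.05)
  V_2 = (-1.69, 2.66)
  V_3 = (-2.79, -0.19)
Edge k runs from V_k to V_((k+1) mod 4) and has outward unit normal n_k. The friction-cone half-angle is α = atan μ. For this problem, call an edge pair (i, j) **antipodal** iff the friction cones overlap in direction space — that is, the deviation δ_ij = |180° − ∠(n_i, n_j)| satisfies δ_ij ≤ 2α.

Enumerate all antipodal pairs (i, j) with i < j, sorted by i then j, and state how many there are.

count = 3; pairs: (0,1), (0,2), (0,3)

α = atan 0.5 = 26.57°;  2α = 53.13°
n_0 = (+0.8339, -0.5519)
n_1 = (-0.1024, +0.9947)
n_2 = (-0.9329, +0.3601)
n_3 = (-0.9672, -0.2540)
  (0,1): δ = 50.63°  ✓
  (0,2): δ = 12.39°  ✓
  (0,3): δ = 48.21°  ✓
  (1,2): δ = 116.98°  ·
  (1,3): δ = 81.16°  ·
  (2,3): δ = 144.18°  ·
antipodal pairs: 3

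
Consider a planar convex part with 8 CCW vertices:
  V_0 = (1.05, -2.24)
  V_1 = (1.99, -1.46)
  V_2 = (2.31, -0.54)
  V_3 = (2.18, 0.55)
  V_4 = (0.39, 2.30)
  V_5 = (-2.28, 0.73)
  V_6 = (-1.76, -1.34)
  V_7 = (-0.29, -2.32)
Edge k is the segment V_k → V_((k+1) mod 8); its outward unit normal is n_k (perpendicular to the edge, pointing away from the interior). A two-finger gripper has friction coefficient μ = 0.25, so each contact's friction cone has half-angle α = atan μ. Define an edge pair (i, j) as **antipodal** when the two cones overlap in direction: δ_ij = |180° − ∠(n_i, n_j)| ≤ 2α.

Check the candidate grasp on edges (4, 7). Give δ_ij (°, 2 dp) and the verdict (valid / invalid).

δ = 27.04°, valid

α = atan 0.25 = 14.04°;  2α = 28.07°
edge 4: e_4 = (-2.67, -1.57);  n_4 = (-0.5069, +0.8620)
edge 7: e_7 = (+1.34, +0.08);  n_7 = (+0.0596, -0.9982)
∠(n_4, n_7) = 152.96°
δ = |180° − 152.96°| = 27.04°
27.04° ≤ 2α = 28.07°  →  valid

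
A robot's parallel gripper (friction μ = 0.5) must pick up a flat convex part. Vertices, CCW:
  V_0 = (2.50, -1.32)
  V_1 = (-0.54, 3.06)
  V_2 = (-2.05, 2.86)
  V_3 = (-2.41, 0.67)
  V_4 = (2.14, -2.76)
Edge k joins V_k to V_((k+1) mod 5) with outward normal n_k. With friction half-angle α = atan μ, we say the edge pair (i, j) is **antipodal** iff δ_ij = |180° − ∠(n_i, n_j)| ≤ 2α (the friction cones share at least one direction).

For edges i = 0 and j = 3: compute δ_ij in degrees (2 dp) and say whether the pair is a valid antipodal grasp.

α = atan 0.5 = 26.57°;  2α = 53.13°
edge 0: e_0 = (-3.04, +4.38);  n_0 = (+0.8215, +0.5702)
edge 3: e_3 = (+4.55, -3.43);  n_3 = (-0.6020, -0.7985)
∠(n_0, n_3) = 161.77°
δ = |180° − 161.77°| = 18.23°
18.23° ≤ 2α = 53.13°  →  valid

δ = 18.23°, valid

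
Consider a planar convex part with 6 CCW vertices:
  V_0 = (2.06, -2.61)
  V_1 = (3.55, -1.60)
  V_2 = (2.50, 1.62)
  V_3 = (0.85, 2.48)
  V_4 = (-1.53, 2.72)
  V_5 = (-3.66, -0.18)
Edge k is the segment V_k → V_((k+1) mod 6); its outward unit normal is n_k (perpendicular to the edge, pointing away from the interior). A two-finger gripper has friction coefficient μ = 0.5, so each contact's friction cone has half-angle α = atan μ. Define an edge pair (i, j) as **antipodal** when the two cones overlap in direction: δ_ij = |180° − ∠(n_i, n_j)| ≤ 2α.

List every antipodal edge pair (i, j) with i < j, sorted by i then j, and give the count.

α = atan 0.5 = 26.57°;  2α = 53.13°
n_0 = (+0.5611, -0.8278)
n_1 = (+0.9507, +0.3100)
n_2 = (+0.4622, +0.8868)
n_3 = (+0.1003, +0.9950)
n_4 = (-0.8060, +0.5920)
n_5 = (-0.3910, -0.9204)
  (0,1): δ = 106.07°  ·
  (0,2): δ = 61.66°  ·
  (0,3): δ = 39.89°  ✓
  (0,4): δ = 19.57°  ✓
  (0,5): δ = 122.85°  ·
  (1,2): δ = 135.59°  ·
  (1,3): δ = 113.82°  ·
  (1,4): δ = 54.36°  ·
  (1,5): δ = 48.92°  ✓
  (2,3): δ = 158.23°  ·
  (2,4): δ = 98.77°  ·
  (2,5): δ = 4.51°  ✓
  (3,4): δ = 120.54°  ·
  (3,5): δ = 17.26°  ✓
  (4,5): δ = 76.72°  ·
antipodal pairs: 5

count = 5; pairs: (0,3), (0,4), (1,5), (2,5), (3,5)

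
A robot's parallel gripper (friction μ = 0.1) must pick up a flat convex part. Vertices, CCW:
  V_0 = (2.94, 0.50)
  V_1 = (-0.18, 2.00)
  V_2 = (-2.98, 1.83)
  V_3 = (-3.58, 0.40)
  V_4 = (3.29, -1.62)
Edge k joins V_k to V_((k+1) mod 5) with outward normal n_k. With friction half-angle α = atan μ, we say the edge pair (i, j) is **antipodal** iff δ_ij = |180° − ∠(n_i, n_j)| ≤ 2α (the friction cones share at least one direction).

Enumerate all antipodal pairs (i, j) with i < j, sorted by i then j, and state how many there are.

count = 1; pairs: (0,3)

α = atan 0.1 = 5.71°;  2α = 11.42°
n_0 = (+0.4333, +0.9013)
n_1 = (-0.0606, +0.9982)
n_2 = (-0.9221, +0.3869)
n_3 = (-0.2821, -0.9594)
n_4 = (+0.9866, +0.1629)
  (0,1): δ = 150.85°  ·
  (0,2): δ = 87.09°  ·
  (0,3): δ = 9.29°  ✓
  (0,4): δ = 125.05°  ·
  (1,2): δ = 116.24°  ·
  (1,3): δ = 19.86°  ·
  (1,4): δ = 95.90°  ·
  (2,3): δ = 83.62°  ·
  (2,4): δ = 32.14°  ·
  (3,4): δ = 64.24°  ·
antipodal pairs: 1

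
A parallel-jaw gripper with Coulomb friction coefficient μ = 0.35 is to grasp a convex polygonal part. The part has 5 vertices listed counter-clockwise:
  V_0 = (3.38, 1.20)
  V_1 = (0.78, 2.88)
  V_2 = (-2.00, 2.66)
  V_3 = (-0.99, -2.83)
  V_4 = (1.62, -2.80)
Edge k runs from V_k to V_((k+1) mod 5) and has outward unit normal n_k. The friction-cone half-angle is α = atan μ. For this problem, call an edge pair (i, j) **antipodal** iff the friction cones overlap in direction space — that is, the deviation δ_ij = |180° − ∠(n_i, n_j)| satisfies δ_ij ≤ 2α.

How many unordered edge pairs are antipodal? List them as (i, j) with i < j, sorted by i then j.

α = atan 0.35 = 19.29°;  2α = 38.58°
n_0 = (+0.5427, +0.8399)
n_1 = (-0.0789, +0.9969)
n_2 = (-0.9835, -0.1809)
n_3 = (+0.0115, -0.9999)
n_4 = (+0.9153, -0.4027)
  (0,1): δ = 142.61°  ·
  (0,2): δ = 46.71°  ·
  (0,3): δ = 33.53°  ✓
  (0,4): δ = 99.12°  ·
  (1,2): δ = 84.10°  ·
  (1,3): δ = 3.87°  ✓
  (1,4): δ = 61.73°  ·
  (2,3): δ = 99.77°  ·
  (2,4): δ = 34.17°  ✓
  (3,4): δ = 114.41°  ·
antipodal pairs: 3

count = 3; pairs: (0,3), (1,3), (2,4)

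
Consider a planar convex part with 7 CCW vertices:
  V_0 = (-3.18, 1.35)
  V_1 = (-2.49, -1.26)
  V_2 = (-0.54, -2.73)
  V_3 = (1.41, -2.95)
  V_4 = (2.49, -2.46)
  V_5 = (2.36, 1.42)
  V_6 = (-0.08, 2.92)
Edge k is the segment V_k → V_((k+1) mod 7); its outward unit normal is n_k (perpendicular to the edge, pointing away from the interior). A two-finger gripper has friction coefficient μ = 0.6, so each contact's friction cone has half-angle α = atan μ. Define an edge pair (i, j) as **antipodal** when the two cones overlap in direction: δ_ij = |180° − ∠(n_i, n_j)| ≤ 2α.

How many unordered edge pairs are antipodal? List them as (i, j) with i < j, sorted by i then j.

α = atan 0.6 = 30.96°;  2α = 61.93°
n_0 = (-0.9668, -0.2556)
n_1 = (-0.6020, -0.7985)
n_2 = (-0.1121, -0.9937)
n_3 = (+0.4132, -0.9107)
n_4 = (+0.9994, +0.0335)
n_5 = (+0.5237, +0.8519)
n_6 = (-0.4518, +0.8921)
  (0,1): δ = 141.82°  ·
  (0,2): δ = 111.25°  ·
  (0,3): δ = 80.40°  ·
  (0,4): δ = 12.89°  ✓
  (0,5): δ = 43.61°  ✓
  (0,6): δ = 102.05°  ·
  (1,2): δ = 149.43°  ·
  (1,3): δ = 118.59°  ·
  (1,4): δ = 51.07°  ✓
  (1,5): δ = 5.43°  ✓
  (1,6): δ = 63.87°  ·
  (2,3): δ = 149.16°  ·
  (2,4): δ = 81.64°  ·
  (2,5): δ = 25.14°  ✓
  (2,6): δ = 33.30°  ✓
  (3,4): δ = 112.48°  ·
  (3,5): δ = 55.99°  ✓
  (3,6): δ = 2.46°  ✓
  (4,5): δ = 123.50°  ·
  (4,6): δ = 65.06°  ·
  (5,6): δ = 121.56°  ·
antipodal pairs: 8

count = 8; pairs: (0,4), (0,5), (1,4), (1,5), (2,5), (2,6), (3,5), (3,6)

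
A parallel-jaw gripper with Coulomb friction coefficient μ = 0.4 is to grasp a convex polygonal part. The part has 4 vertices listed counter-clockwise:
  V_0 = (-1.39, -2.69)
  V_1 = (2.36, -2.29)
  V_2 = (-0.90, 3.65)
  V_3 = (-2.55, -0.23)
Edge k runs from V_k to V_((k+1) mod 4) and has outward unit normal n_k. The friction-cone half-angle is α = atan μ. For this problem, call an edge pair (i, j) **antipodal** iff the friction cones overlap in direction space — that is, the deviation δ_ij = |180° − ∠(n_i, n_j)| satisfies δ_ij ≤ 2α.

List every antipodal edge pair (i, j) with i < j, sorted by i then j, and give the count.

α = atan 0.4 = 21.80°;  2α = 43.60°
n_0 = (+0.1061, -0.9944)
n_1 = (+0.8767, +0.4811)
n_2 = (-0.9202, +0.3913)
n_3 = (-0.9045, -0.4265)
  (0,1): δ = 67.33°  ·
  (0,2): δ = 60.87°  ·
  (0,3): δ = 109.16°  ·
  (1,2): δ = 51.80°  ·
  (1,3): δ = 3.51°  ✓
  (2,3): δ = 131.72°  ·
antipodal pairs: 1

count = 1; pairs: (1,3)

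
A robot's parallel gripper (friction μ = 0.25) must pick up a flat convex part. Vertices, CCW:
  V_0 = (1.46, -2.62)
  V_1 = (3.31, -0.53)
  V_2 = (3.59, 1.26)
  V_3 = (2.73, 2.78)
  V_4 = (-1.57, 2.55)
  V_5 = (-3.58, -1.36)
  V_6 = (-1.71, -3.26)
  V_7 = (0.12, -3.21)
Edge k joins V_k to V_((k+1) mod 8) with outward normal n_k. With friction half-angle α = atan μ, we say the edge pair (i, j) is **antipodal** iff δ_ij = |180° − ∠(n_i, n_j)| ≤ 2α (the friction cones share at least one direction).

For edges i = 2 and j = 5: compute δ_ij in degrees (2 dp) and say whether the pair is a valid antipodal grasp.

α = atan 0.25 = 14.04°;  2α = 28.07°
edge 2: e_2 = (-0.86, +1.52);  n_2 = (+0.8703, +0.4924)
edge 5: e_5 = (+1.87, -1.90);  n_5 = (-0.7127, -0.7015)
∠(n_2, n_5) = 164.96°
δ = |180° − 164.96°| = 15.04°
15.04° ≤ 2α = 28.07°  →  valid

δ = 15.04°, valid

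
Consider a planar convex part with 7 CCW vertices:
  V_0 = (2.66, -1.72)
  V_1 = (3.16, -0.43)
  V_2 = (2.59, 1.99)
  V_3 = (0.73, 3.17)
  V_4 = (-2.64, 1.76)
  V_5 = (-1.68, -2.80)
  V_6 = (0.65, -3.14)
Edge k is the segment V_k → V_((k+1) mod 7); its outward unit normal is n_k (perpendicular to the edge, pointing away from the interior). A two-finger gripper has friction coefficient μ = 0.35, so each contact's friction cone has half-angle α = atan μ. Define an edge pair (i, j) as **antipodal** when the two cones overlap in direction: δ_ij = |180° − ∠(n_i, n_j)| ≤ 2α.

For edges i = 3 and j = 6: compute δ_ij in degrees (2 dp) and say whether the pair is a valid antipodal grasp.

δ = 12.54°, valid

α = atan 0.35 = 19.29°;  2α = 38.58°
edge 3: e_3 = (-3.37, -1.41);  n_3 = (-0.3860, +0.9225)
edge 6: e_6 = (+2.01, +1.42);  n_6 = (+0.5770, -0.8167)
∠(n_3, n_6) = 167.46°
δ = |180° − 167.46°| = 12.54°
12.54° ≤ 2α = 38.58°  →  valid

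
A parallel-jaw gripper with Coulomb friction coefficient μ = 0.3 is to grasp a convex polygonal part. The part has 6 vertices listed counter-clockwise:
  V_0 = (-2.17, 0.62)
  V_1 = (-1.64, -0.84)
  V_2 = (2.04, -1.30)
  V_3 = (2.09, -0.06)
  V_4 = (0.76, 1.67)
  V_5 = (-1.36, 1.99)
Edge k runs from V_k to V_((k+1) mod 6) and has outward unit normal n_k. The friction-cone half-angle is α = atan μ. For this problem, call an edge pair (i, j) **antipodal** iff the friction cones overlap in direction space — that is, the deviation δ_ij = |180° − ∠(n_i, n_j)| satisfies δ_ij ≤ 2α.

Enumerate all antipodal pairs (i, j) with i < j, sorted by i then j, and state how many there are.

count = 4; pairs: (0,2), (0,3), (1,4), (2,5)

α = atan 0.3 = 16.70°;  2α = 33.40°
n_0 = (-0.9400, -0.3412)
n_1 = (-0.1240, -0.9923)
n_2 = (+0.9992, -0.0403)
n_3 = (+0.7928, +0.6095)
n_4 = (+0.1493, +0.9888)
n_5 = (-0.8608, +0.5089)
  (0,1): δ = 117.08°  ·
  (0,2): δ = 22.26°  ✓
  (0,3): δ = 17.60°  ✓
  (0,4): δ = 61.46°  ·
  (0,5): δ = 129.46°  ·
  (1,2): δ = 85.18°  ·
  (1,3): δ = 45.32°  ·
  (1,4): δ = 1.46°  ✓
  (1,5): δ = 66.53°  ·
  (2,3): δ = 140.14°  ·
  (2,4): δ = 96.27°  ·
  (2,5): δ = 28.28°  ✓
  (3,4): δ = 136.14°  ·
  (3,5): δ = 68.15°  ·
  (4,5): δ = 112.01°  ·
antipodal pairs: 4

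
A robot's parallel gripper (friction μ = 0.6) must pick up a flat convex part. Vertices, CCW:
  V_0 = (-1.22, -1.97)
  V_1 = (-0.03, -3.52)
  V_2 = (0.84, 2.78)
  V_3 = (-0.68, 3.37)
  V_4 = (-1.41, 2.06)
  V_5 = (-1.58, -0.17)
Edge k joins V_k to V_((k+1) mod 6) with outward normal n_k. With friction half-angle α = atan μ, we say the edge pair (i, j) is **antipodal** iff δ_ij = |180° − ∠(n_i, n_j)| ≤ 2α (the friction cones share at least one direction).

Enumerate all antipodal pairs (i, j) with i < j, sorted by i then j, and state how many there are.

α = atan 0.6 = 30.96°;  2α = 61.93°
n_0 = (-0.7932, -0.6090)
n_1 = (+0.9906, -0.1368)
n_2 = (+0.3619, +0.9322)
n_3 = (-0.8735, +0.4868)
n_4 = (-0.9971, +0.0760)
n_5 = (-0.9806, -0.1961)
  (0,1): δ = 45.38°  ✓
  (0,2): δ = 31.27°  ✓
  (0,3): δ = 113.36°  ·
  (0,4): δ = 138.13°  ·
  (0,5): δ = 153.79°  ·
  (1,2): δ = 103.35°  ·
  (1,3): δ = 21.27°  ✓
  (1,4): δ = 3.50°  ✓
  (1,5): δ = 19.17°  ✓
  (2,3): δ = 97.91°  ·
  (2,4): δ = 73.15°  ·
  (2,5): δ = 57.48°  ✓
  (3,4): δ = 155.23°  ·
  (3,5): δ = 139.56°  ·
  (4,5): δ = 164.33°  ·
antipodal pairs: 6

count = 6; pairs: (0,1), (0,2), (1,3), (1,4), (1,5), (2,5)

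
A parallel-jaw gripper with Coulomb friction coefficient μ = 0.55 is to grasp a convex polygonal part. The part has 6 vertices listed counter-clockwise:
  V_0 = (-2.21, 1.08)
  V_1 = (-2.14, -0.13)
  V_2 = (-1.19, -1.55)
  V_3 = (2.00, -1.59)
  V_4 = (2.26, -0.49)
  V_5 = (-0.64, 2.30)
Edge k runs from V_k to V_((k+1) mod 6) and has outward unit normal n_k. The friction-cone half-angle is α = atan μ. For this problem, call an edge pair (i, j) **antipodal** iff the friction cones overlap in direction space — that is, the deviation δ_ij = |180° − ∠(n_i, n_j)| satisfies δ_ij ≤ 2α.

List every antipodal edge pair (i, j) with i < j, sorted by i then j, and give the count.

α = atan 0.55 = 28.81°;  2α = 57.62°
n_0 = (-0.9983, -0.0578)
n_1 = (-0.8311, -0.5561)
n_2 = (-0.0125, -0.9999)
n_3 = (+0.9732, -0.2300)
n_4 = (+0.6933, +0.7206)
n_5 = (-0.6136, +0.7896)
  (0,1): δ = 149.53°  ·
  (0,2): δ = 94.03°  ·
  (0,3): δ = 16.61°  ✓
  (0,4): δ = 42.80°  ✓
  (0,5): δ = 124.54°  ·
  (1,2): δ = 124.50°  ·
  (1,3): δ = 47.08°  ✓
  (1,4): δ = 12.32°  ✓
  (1,5): δ = 94.07°  ·
  (2,3): δ = 102.58°  ·
  (2,4): δ = 43.17°  ✓
  (2,5): δ = 38.57°  ✓
  (3,4): δ = 120.59°  ·
  (3,5): δ = 38.85°  ✓
  (4,5): δ = 98.26°  ·
antipodal pairs: 7

count = 7; pairs: (0,3), (0,4), (1,3), (1,4), (2,4), (2,5), (3,5)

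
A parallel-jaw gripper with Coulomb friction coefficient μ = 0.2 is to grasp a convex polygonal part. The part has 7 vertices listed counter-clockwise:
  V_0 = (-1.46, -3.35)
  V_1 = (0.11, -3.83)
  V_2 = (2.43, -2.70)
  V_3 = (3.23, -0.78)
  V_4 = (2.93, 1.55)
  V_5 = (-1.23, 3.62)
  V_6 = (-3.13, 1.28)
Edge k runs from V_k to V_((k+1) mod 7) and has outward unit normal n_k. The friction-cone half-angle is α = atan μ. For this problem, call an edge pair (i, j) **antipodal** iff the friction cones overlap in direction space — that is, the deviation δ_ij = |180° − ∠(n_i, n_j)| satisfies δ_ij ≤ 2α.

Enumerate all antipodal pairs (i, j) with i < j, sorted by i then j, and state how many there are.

count = 3; pairs: (0,4), (2,5), (3,6)

α = atan 0.2 = 11.31°;  2α = 22.62°
n_0 = (-0.2924, -0.9563)
n_1 = (+0.4379, -0.8990)
n_2 = (+0.9231, -0.3846)
n_3 = (+0.9918, +0.1277)
n_4 = (+0.4455, +0.8953)
n_5 = (-0.7763, +0.6303)
n_6 = (-0.9407, -0.3393)
  (0,1): δ = 137.03°  ·
  (0,2): δ = 95.62°  ·
  (0,3): δ = 65.66°  ·
  (0,4): δ = 9.45°  ✓
  (0,5): δ = 67.92°  ·
  (0,6): δ = 126.83°  ·
  (1,2): δ = 138.59°  ·
  (1,3): δ = 108.63°  ·
  (1,4): δ = 52.42°  ·
  (1,5): δ = 24.96°  ·
  (1,6): δ = 83.86°  ·
  (2,3): δ = 150.04°  ·
  (2,4): δ = 93.83°  ·
  (2,5): δ = 16.46°  ✓
  (2,6): δ = 42.45°  ·
  (3,4): δ = 123.79°  ·
  (3,5): δ = 46.41°  ·
  (3,6): δ = 12.50°  ✓
  (4,5): δ = 102.62°  ·
  (4,6): δ = 43.71°  ·
  (5,6): δ = 121.09°  ·
antipodal pairs: 3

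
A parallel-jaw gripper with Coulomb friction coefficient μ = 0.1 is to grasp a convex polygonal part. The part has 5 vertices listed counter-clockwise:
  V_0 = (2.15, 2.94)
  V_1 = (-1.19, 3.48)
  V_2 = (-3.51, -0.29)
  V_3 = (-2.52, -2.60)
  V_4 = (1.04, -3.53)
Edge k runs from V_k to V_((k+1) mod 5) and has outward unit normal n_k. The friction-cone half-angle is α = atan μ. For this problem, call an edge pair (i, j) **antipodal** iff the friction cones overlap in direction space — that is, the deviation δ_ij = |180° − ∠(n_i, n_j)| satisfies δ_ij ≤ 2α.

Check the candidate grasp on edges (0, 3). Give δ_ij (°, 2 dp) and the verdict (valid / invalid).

α = atan 0.1 = 5.71°;  2α = 11.42°
edge 0: e_0 = (-3.34, +0.54);  n_0 = (+0.1596, +0.9872)
edge 3: e_3 = (+3.56, -0.93);  n_3 = (-0.2528, -0.9675)
∠(n_0, n_3) = 174.54°
δ = |180° − 174.54°| = 5.46°
5.46° ≤ 2α = 11.42°  →  valid

δ = 5.46°, valid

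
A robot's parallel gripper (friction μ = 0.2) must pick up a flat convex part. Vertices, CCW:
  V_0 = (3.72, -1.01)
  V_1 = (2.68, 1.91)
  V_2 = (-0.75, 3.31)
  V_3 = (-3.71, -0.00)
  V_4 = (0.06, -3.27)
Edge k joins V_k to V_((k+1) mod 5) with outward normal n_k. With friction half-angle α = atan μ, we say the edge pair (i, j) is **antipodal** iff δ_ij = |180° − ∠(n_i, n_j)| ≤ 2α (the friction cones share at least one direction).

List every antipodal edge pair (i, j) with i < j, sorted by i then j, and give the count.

count = 2; pairs: (1,3), (2,4)

α = atan 0.2 = 11.31°;  2α = 22.62°
n_0 = (+0.9420, +0.3355)
n_1 = (+0.3779, +0.9258)
n_2 = (-0.7454, +0.6666)
n_3 = (-0.6552, -0.7554)
n_4 = (+0.5254, -0.8509)
  (0,1): δ = 131.81°  ·
  (0,2): δ = 61.41°  ·
  (0,3): δ = 29.46°  ·
  (0,4): δ = 102.09°  ·
  (1,2): δ = 109.60°  ·
  (1,3): δ = 18.73°  ✓
  (1,4): δ = 53.90°  ·
  (2,3): δ = 89.13°  ·
  (2,4): δ = 16.50°  ✓
  (3,4): δ = 107.37°  ·
antipodal pairs: 2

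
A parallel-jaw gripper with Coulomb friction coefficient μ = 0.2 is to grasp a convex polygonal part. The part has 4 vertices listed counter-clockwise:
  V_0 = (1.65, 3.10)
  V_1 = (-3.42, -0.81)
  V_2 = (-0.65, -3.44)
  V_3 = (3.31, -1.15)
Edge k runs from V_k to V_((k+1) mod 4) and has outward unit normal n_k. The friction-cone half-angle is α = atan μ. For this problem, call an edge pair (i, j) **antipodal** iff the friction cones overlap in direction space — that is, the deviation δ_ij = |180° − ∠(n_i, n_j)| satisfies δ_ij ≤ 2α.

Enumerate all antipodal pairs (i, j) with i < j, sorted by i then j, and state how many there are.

α = atan 0.2 = 11.31°;  2α = 22.62°
n_0 = (-0.6107, +0.7919)
n_1 = (-0.6885, -0.7252)
n_2 = (+0.5006, -0.8657)
n_3 = (+0.9315, +0.3638)
  (0,1): δ = 81.15°  ·
  (0,2): δ = 7.60°  ✓
  (0,3): δ = 73.70°  ·
  (1,2): δ = 106.45°  ·
  (1,3): δ = 25.15°  ·
  (2,3): δ = 98.71°  ·
antipodal pairs: 1

count = 1; pairs: (0,2)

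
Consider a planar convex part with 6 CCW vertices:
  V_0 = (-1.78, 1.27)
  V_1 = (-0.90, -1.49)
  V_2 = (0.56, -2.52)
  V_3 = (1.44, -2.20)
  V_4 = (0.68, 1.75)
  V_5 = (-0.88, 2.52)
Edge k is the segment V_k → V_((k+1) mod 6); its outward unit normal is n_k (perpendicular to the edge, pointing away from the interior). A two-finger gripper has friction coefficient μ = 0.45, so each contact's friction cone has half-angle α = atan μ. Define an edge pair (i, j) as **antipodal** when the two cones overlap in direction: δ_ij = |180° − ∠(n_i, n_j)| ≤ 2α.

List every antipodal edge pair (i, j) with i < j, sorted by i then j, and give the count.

α = atan 0.45 = 24.23°;  2α = 48.46°
n_0 = (-0.9527, -0.3038)
n_1 = (-0.5765, -0.8171)
n_2 = (+0.3417, -0.9398)
n_3 = (+0.9820, +0.1889)
n_4 = (+0.4426, +0.8967)
n_5 = (-0.8115, +0.5843)
  (0,1): δ = 142.89°  ·
  (0,2): δ = 87.70°  ·
  (0,3): δ = 6.79°  ✓
  (0,4): δ = 46.05°  ✓
  (0,5): δ = 126.56°  ·
  (1,2): δ = 124.81°  ·
  (1,3): δ = 43.91°  ✓
  (1,4): δ = 8.93°  ✓
  (1,5): δ = 89.45°  ·
  (2,3): δ = 99.09°  ·
  (2,4): δ = 46.25°  ✓
  (2,5): δ = 34.26°  ✓
  (3,4): δ = 127.16°  ·
  (3,5): δ = 46.64°  ✓
  (4,5): δ = 99.48°  ·
antipodal pairs: 7

count = 7; pairs: (0,3), (0,4), (1,3), (1,4), (2,4), (2,5), (3,5)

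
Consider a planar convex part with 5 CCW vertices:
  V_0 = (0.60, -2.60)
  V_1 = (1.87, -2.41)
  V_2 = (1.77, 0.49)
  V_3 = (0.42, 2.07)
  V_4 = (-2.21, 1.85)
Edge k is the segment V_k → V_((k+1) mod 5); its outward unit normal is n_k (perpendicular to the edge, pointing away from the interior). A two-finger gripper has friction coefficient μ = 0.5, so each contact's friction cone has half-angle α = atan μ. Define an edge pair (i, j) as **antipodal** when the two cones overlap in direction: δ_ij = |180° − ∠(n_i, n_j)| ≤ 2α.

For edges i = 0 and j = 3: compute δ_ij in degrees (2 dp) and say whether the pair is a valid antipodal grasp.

α = atan 0.5 = 26.57°;  2α = 53.13°
edge 0: e_0 = (+1.27, +0.19);  n_0 = (+0.1480, -0.9890)
edge 3: e_3 = (-2.63, -0.22);  n_3 = (-0.0834, +0.9965)
∠(n_0, n_3) = 176.27°
δ = |180° − 176.27°| = 3.73°
3.73° ≤ 2α = 53.13°  →  valid

δ = 3.73°, valid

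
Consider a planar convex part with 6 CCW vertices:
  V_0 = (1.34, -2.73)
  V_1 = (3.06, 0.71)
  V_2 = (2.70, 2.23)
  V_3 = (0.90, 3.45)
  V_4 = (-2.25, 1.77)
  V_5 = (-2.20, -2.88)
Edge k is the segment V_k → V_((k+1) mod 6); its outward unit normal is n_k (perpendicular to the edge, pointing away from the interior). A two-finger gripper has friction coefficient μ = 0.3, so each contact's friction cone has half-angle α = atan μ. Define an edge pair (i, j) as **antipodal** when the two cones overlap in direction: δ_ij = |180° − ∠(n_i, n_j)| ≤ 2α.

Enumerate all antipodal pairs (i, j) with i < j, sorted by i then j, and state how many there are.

count = 3; pairs: (0,4), (1,4), (3,5)

α = atan 0.3 = 16.70°;  2α = 33.40°
n_0 = (+0.8944, -0.4472)
n_1 = (+0.9731, +0.2305)
n_2 = (+0.5611, +0.8278)
n_3 = (-0.4706, +0.8824)
n_4 = (-0.9999, -0.0108)
n_5 = (+0.0423, -0.9991)
  (0,1): δ = 140.11°  ·
  (0,2): δ = 97.56°  ·
  (0,3): δ = 35.36°  ·
  (0,4): δ = 27.18°  ✓
  (0,5): δ = 118.99°  ·
  (1,2): δ = 137.45°  ·
  (1,3): δ = 75.25°  ·
  (1,4): δ = 12.71°  ✓
  (1,5): δ = 79.10°  ·
  (2,3): δ = 117.80°  ·
  (2,4): δ = 55.26°  ·
  (2,5): δ = 36.55°  ·
  (3,4): δ = 117.46°  ·
  (3,5): δ = 25.65°  ✓
  (4,5): δ = 88.19°  ·
antipodal pairs: 3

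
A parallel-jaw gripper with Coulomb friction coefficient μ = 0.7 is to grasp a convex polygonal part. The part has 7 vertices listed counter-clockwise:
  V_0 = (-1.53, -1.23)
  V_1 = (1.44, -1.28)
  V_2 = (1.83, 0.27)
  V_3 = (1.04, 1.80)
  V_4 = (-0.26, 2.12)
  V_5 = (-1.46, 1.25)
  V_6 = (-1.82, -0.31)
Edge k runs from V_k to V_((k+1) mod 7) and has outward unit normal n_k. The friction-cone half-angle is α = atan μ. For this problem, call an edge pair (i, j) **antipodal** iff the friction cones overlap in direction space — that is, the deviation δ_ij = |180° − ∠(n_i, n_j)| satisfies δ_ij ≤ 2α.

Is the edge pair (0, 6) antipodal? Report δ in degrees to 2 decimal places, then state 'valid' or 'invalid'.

δ = 108.46°, invalid

α = atan 0.7 = 34.99°;  2α = 69.98°
edge 0: e_0 = (+2.97, -0.05);  n_0 = (-0.0168, -0.9999)
edge 6: e_6 = (+0.29, -0.92);  n_6 = (-0.9537, -0.3006)
∠(n_0, n_6) = 71.54°
δ = |180° − 71.54°| = 108.46°
108.46° > 2α = 69.98°  →  invalid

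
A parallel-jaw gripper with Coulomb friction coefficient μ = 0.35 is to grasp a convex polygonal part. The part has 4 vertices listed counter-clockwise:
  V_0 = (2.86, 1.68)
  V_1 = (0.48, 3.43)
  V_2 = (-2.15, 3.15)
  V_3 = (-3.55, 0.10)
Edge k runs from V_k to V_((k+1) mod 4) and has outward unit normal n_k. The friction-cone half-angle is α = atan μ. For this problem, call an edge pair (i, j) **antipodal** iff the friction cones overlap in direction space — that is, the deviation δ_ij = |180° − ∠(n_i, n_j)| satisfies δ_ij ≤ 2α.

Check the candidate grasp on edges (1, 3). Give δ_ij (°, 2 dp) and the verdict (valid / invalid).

α = atan 0.35 = 19.29°;  2α = 38.58°
edge 1: e_1 = (-2.63, -0.28);  n_1 = (-0.1059, +0.9944)
edge 3: e_3 = (+6.41, +1.58);  n_3 = (+0.2393, -0.9709)
∠(n_1, n_3) = 172.23°
δ = |180° − 172.23°| = 7.77°
7.77° ≤ 2α = 38.58°  →  valid

δ = 7.77°, valid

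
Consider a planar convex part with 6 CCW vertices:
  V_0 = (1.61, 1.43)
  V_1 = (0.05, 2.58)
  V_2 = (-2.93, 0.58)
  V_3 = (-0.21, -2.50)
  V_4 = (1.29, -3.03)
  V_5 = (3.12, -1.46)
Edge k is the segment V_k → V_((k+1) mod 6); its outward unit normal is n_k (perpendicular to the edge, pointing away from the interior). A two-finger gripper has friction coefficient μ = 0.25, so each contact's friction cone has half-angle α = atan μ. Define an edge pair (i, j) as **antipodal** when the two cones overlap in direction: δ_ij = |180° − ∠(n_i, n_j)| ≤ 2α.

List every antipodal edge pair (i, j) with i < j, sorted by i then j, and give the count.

α = atan 0.25 = 14.04°;  2α = 28.07°
n_0 = (+0.5934, +0.8049)
n_1 = (-0.5573, +0.8303)
n_2 = (-0.7496, -0.6619)
n_3 = (-0.3331, -0.9429)
n_4 = (+0.6511, -0.7590)
n_5 = (+0.8863, +0.4631)
  (0,1): δ = 109.74°  ·
  (0,2): δ = 12.15°  ✓
  (0,3): δ = 16.94°  ✓
  (0,4): δ = 77.02°  ·
  (0,5): δ = 153.98°  ·
  (1,2): δ = 82.42°  ·
  (1,3): δ = 53.33°  ·
  (1,4): δ = 6.76°  ✓
  (1,5): δ = 83.72°  ·
  (2,3): δ = 150.91°  ·
  (2,4): δ = 90.82°  ·
  (2,5): δ = 13.86°  ✓
  (3,4): δ = 119.91°  ·
  (3,5): δ = 42.95°  ·
  (4,5): δ = 103.04°  ·
antipodal pairs: 4

count = 4; pairs: (0,2), (0,3), (1,4), (2,5)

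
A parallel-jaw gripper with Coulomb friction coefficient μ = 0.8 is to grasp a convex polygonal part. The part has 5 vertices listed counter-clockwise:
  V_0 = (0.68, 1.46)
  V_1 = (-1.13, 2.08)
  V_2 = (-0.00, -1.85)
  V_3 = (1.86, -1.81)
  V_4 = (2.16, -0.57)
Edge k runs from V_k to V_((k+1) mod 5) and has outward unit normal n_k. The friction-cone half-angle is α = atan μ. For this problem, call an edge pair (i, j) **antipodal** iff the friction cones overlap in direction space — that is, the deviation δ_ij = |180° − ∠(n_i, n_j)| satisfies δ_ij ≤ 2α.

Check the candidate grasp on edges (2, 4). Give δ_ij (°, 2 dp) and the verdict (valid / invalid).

α = atan 0.8 = 38.66°;  2α = 77.32°
edge 2: e_2 = (+1.86, +0.04);  n_2 = (+0.0215, -0.9998)
edge 4: e_4 = (-1.48, +2.03);  n_4 = (+0.8080, +0.5891)
∠(n_2, n_4) = 124.86°
δ = |180° − 124.86°| = 55.14°
55.14° ≤ 2α = 77.32°  →  valid

δ = 55.14°, valid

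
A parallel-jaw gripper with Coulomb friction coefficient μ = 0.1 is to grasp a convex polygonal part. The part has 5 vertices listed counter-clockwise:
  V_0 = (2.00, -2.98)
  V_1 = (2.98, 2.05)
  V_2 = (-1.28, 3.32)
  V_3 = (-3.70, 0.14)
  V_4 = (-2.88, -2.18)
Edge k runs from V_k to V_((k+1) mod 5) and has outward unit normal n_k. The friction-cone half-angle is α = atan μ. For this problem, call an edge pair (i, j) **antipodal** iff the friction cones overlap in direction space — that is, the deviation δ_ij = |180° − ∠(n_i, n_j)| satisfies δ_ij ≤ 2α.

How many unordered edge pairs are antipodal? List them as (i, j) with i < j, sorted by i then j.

count = 1; pairs: (1,4)

α = atan 0.1 = 5.71°;  2α = 11.42°
n_0 = (+0.9815, -0.1912)
n_1 = (+0.2857, +0.9583)
n_2 = (-0.7958, +0.6056)
n_3 = (-0.9428, -0.3332)
n_4 = (-0.1618, -0.9868)
  (0,1): δ = 95.58°  ·
  (0,2): δ = 26.25°  ·
  (0,3): δ = 30.49°  ·
  (0,4): δ = 91.71°  ·
  (1,2): δ = 110.67°  ·
  (1,3): δ = 53.93°  ·
  (1,4): δ = 7.29°  ✓
  (2,3): δ = 123.26°  ·
  (2,4): δ = 62.04°  ·
  (3,4): δ = 118.78°  ·
antipodal pairs: 1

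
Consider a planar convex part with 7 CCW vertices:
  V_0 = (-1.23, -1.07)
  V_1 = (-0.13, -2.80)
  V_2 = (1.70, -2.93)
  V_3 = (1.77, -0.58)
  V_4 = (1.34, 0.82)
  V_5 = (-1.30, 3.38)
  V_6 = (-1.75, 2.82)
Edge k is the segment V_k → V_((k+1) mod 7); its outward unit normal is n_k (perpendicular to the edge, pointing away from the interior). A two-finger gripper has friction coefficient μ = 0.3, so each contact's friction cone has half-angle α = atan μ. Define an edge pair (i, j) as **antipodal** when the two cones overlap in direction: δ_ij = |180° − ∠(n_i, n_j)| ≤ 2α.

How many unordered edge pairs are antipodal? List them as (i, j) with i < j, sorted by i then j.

count = 4; pairs: (0,3), (0,4), (2,6), (3,6)

α = atan 0.3 = 16.70°;  2α = 33.40°
n_0 = (-0.8439, -0.5366)
n_1 = (-0.0709, -0.9975)
n_2 = (+0.9996, -0.0298)
n_3 = (+0.9559, +0.2936)
n_4 = (+0.6961, +0.7179)
n_5 = (-0.7795, +0.6264)
n_6 = (-0.9912, -0.1325)
  (0,1): δ = 126.51°  ·
  (0,2): δ = 34.16°  ·
  (0,3): δ = 15.38°  ✓
  (0,4): δ = 13.43°  ✓
  (0,5): δ = 108.77°  ·
  (0,6): δ = 155.16°  ·
  (1,2): δ = 87.64°  ·
  (1,3): δ = 68.86°  ·
  (1,4): δ = 40.06°  ·
  (1,5): δ = 55.28°  ·
  (1,6): δ = 101.68°  ·
  (2,3): δ = 161.22°  ·
  (2,4): δ = 132.41°  ·
  (2,5): δ = 37.08°  ·
  (2,6): δ = 9.32°  ✓
  (3,4): δ = 151.19°  ·
  (3,5): δ = 55.86°  ·
  (3,6): δ = 9.46°  ✓
  (4,5): δ = 84.67°  ·
  (4,6): δ = 38.27°  ·
  (5,6): δ = 133.60°  ·
antipodal pairs: 4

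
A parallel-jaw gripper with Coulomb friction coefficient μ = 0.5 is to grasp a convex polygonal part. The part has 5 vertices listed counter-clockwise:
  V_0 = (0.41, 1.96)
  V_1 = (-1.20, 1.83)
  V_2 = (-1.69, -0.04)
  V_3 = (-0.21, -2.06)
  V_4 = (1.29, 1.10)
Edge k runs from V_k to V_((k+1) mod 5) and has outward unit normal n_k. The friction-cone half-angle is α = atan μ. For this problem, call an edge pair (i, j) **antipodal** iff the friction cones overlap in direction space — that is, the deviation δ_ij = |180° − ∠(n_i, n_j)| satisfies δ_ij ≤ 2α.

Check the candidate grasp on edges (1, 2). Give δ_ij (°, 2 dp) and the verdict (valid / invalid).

α = atan 0.5 = 26.57°;  2α = 53.13°
edge 1: e_1 = (-0.49, -1.87);  n_1 = (-0.9673, +0.2535)
edge 2: e_2 = (+1.48, -2.02);  n_2 = (-0.8067, -0.5910)
∠(n_1, n_2) = 50.91°
δ = |180° − 50.91°| = 129.09°
129.09° > 2α = 53.13°  →  invalid

δ = 129.09°, invalid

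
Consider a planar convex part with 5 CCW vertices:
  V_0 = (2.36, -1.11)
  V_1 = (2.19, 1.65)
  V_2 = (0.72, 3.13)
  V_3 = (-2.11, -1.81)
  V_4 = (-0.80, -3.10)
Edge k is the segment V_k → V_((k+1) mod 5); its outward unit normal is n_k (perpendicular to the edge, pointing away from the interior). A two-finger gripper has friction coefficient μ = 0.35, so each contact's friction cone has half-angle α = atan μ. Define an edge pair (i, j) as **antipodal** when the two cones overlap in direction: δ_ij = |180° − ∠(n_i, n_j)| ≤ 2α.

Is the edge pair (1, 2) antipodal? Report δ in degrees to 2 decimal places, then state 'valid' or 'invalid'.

α = atan 0.35 = 19.29°;  2α = 38.58°
edge 1: e_1 = (-1.47, +1.48);  n_1 = (+0.7095, +0.7047)
edge 2: e_2 = (-2.83, -4.94);  n_2 = (-0.8677, +0.4971)
∠(n_1, n_2) = 105.39°
δ = |180° − 105.39°| = 74.61°
74.61° > 2α = 38.58°  →  invalid

δ = 74.61°, invalid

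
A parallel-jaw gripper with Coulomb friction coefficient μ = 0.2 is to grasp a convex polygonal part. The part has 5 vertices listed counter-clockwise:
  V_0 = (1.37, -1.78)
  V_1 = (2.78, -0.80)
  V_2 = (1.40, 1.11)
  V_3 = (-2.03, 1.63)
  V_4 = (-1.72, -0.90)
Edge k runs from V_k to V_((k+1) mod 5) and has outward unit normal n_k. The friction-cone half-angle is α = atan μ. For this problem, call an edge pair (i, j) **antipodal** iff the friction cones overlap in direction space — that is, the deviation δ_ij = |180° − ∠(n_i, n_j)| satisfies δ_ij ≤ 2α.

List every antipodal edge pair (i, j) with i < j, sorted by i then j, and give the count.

α = atan 0.2 = 11.31°;  2α = 22.62°
n_0 = (+0.5707, -0.8211)
n_1 = (+0.8106, +0.5856)
n_2 = (+0.1499, +0.9887)
n_3 = (-0.9926, -0.1216)
n_4 = (-0.2739, -0.9618)
  (0,1): δ = 88.95°  ·
  (0,2): δ = 43.42°  ·
  (0,3): δ = 62.18°  ·
  (0,4): δ = 129.30°  ·
  (1,2): δ = 134.47°  ·
  (1,3): δ = 28.86°  ·
  (1,4): δ = 38.25°  ·
  (2,3): δ = 74.39°  ·
  (2,4): δ = 7.28°  ✓
  (3,4): δ = 112.88°  ·
antipodal pairs: 1

count = 1; pairs: (2,4)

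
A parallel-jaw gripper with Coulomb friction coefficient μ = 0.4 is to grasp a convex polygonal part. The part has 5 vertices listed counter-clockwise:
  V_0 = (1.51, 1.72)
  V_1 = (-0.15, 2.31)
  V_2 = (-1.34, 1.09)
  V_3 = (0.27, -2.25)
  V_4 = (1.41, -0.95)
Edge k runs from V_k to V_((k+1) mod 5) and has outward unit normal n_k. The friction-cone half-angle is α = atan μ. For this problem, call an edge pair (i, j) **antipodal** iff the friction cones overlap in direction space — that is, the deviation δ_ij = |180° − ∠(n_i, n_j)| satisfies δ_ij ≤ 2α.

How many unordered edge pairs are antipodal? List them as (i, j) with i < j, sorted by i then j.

α = atan 0.4 = 21.80°;  2α = 43.60°
n_0 = (+0.3349, +0.9423)
n_1 = (-0.7159, +0.6983)
n_2 = (-0.9008, -0.4342)
n_3 = (+0.7519, -0.6593)
n_4 = (+0.9993, -0.0374)
  (0,1): δ = 114.72°  ·
  (0,2): δ = 44.70°  ·
  (0,3): δ = 68.32°  ·
  (0,4): δ = 107.42°  ·
  (1,2): δ = 109.98°  ·
  (1,3): δ = 3.04°  ✓
  (1,4): δ = 42.14°  ✓
  (2,3): δ = 66.98°  ·
  (2,4): δ = 27.88°  ✓
  (3,4): δ = 140.90°  ·
antipodal pairs: 3

count = 3; pairs: (1,3), (1,4), (2,4)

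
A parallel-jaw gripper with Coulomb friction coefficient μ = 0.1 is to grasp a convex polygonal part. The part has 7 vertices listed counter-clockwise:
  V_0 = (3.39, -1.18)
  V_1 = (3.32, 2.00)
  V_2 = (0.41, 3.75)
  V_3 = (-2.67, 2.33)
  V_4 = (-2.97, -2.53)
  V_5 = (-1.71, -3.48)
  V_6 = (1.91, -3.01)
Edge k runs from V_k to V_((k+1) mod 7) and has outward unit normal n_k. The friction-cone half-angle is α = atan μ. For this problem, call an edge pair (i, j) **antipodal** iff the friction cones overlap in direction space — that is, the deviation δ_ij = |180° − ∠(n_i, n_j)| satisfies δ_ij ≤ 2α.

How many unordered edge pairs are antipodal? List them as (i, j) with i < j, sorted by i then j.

α = atan 0.1 = 5.71°;  2α = 11.42°
n_0 = (+0.9998, +0.0220)
n_1 = (+0.5154, +0.8570)
n_2 = (-0.4187, +0.9081)
n_3 = (-0.9981, +0.0616)
n_4 = (-0.6020, -0.7985)
n_5 = (+0.1288, -0.9917)
n_6 = (+0.7775, -0.6288)
  (0,1): δ = 122.28°  ·
  (0,2): δ = 66.51°  ·
  (0,3): δ = 4.79°  ✓
  (0,4): δ = 51.72°  ·
  (0,5): δ = 96.14°  ·
  (0,6): δ = 139.78°  ·
  (1,2): δ = 124.23°  ·
  (1,3): δ = 62.51°  ·
  (1,4): δ = 5.99°  ✓
  (1,5): δ = 38.42°  ·
  (1,6): δ = 82.06°  ·
  (2,3): δ = 118.28°  ·
  (2,4): δ = 61.77°  ·
  (2,5): δ = 17.35°  ·
  (2,6): δ = 26.28°  ·
  (3,4): δ = 123.48°  ·
  (3,5): δ = 79.07°  ·
  (3,6): δ = 35.43°  ·
  (4,5): δ = 135.59°  ·
  (4,6): δ = 91.95°  ·
  (5,6): δ = 136.36°  ·
antipodal pairs: 2

count = 2; pairs: (0,3), (1,4)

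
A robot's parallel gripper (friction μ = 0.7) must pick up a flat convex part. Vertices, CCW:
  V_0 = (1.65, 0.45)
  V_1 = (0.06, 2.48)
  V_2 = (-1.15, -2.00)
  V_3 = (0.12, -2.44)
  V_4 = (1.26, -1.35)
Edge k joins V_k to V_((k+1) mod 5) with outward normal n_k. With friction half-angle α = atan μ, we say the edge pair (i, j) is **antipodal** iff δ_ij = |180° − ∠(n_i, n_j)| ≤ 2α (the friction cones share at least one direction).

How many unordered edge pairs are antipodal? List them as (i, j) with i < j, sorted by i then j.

count = 4; pairs: (0,1), (0,2), (1,3), (1,4)

α = atan 0.7 = 34.99°;  2α = 69.98°
n_0 = (+0.7873, +0.6166)
n_1 = (-0.9654, +0.2607)
n_2 = (-0.3274, -0.9449)
n_3 = (+0.6911, -0.7228)
n_4 = (+0.9773, -0.2118)
  (0,1): δ = 53.18°  ✓
  (0,2): δ = 32.82°  ✓
  (0,3): δ = 95.65°  ·
  (0,4): δ = 129.71°  ·
  (1,2): δ = 93.99°  ·
  (1,3): δ = 31.17°  ✓
  (1,4): δ = 2.89°  ✓
  (2,3): δ = 117.18°  ·
  (2,4): δ = 83.12°  ·
  (3,4): δ = 145.94°  ·
antipodal pairs: 4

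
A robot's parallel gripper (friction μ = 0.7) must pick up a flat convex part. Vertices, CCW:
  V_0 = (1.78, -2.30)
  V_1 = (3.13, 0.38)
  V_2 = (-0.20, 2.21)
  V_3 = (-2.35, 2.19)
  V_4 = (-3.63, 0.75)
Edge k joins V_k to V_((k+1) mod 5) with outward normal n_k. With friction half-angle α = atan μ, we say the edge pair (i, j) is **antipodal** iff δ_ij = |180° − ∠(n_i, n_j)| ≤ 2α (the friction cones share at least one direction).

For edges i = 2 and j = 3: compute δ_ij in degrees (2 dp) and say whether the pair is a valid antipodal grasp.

δ = 132.17°, invalid

α = atan 0.7 = 34.99°;  2α = 69.98°
edge 2: e_2 = (-2.15, -0.02);  n_2 = (-0.0093, +1.0000)
edge 3: e_3 = (-1.28, -1.44);  n_3 = (-0.7474, +0.6644)
∠(n_2, n_3) = 47.83°
δ = |180° − 47.83°| = 132.17°
132.17° > 2α = 69.98°  →  invalid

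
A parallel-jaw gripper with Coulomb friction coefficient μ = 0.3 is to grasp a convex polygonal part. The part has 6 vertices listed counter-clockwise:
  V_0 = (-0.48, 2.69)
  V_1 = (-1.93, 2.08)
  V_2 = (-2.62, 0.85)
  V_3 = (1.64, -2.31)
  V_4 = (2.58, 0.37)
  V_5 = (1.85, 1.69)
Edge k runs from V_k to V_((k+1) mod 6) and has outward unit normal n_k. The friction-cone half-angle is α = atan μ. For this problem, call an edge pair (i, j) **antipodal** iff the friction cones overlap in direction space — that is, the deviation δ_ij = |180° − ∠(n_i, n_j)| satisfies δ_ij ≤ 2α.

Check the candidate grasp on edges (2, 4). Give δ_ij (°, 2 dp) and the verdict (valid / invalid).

α = atan 0.3 = 16.70°;  2α = 33.40°
edge 2: e_2 = (+4.26, -3.16);  n_2 = (-0.5958, -0.8032)
edge 4: e_4 = (-0.73, +1.32);  n_4 = (+0.8751, +0.4840)
∠(n_2, n_4) = 155.51°
δ = |180° − 155.51°| = 24.49°
24.49° ≤ 2α = 33.40°  →  valid

δ = 24.49°, valid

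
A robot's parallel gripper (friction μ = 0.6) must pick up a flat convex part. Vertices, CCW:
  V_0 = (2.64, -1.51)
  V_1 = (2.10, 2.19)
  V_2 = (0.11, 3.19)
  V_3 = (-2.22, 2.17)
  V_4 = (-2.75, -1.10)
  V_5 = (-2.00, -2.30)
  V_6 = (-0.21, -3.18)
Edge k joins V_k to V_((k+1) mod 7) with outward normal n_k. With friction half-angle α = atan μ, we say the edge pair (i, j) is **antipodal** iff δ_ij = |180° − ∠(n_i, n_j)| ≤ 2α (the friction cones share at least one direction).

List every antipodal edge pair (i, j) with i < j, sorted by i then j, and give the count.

α = atan 0.6 = 30.96°;  2α = 61.93°
n_0 = (+0.9895, +0.1444)
n_1 = (+0.4490, +0.8935)
n_2 = (-0.4010, +0.9161)
n_3 = (-0.9871, +0.1600)
n_4 = (-0.8480, -0.5300)
n_5 = (-0.4412, -0.8974)
n_6 = (+0.5056, -0.8628)
  (0,1): δ = 124.98°  ·
  (0,2): δ = 74.66°  ·
  (0,3): δ = 17.51°  ✓
  (0,4): δ = 23.70°  ✓
  (0,5): δ = 55.52°  ✓
  (0,6): δ = 112.07°  ·
  (1,2): δ = 129.68°  ·
  (1,3): δ = 72.53°  ·
  (1,4): δ = 31.31°  ✓
  (1,5): δ = 0.50°  ✓
  (1,6): δ = 57.05°  ✓
  (2,3): δ = 122.85°  ·
  (2,4): δ = 81.64°  ·
  (2,5): δ = 49.82°  ✓
  (2,6): δ = 6.73°  ✓
  (3,4): δ = 138.79°  ·
  (3,5): δ = 106.97°  ·
  (3,6): δ = 50.42°  ✓
  (4,5): δ = 148.19°  ·
  (4,6): δ = 91.64°  ·
  (5,6): δ = 123.45°  ·
antipodal pairs: 9

count = 9; pairs: (0,3), (0,4), (0,5), (1,4), (1,5), (1,6), (2,5), (2,6), (3,6)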